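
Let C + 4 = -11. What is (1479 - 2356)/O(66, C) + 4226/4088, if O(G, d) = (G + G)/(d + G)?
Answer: -1898814/5621 ≈ -337.81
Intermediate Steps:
C = -15 (C = -4 - 11 = -15)
O(G, d) = 2*G/(G + d) (O(G, d) = (2*G)/(G + d) = 2*G/(G + d))
(1479 - 2356)/O(66, C) + 4226/4088 = (1479 - 2356)/((2*66/(66 - 15))) + 4226/4088 = -877/(2*66/51) + 4226*(1/4088) = -877/(2*66*(1/51)) + 2113/2044 = -877/44/17 + 2113/2044 = -877*17/44 + 2113/2044 = -14909/44 + 2113/2044 = -1898814/5621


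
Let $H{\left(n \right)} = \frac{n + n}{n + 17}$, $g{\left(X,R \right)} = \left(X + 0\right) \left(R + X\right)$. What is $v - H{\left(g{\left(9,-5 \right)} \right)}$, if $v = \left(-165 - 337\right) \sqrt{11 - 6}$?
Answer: $- \frac{72}{53} - 502 \sqrt{5} \approx -1123.9$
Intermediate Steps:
$g{\left(X,R \right)} = X \left(R + X\right)$
$H{\left(n \right)} = \frac{2 n}{17 + n}$
$v = - 502 \sqrt{5} \approx -1122.5$
$v - H{\left(g{\left(9,-5 \right)} \right)} = - 502 \sqrt{5} - \frac{2 \cdot 9 \left(-5 + 9\right)}{17 + 9 \left(-5 + 9\right)} = - 502 \sqrt{5} - \frac{2 \cdot 9 \cdot 4}{17 + 9 \cdot 4} = - 502 \sqrt{5} - 2 \cdot 36 \frac{1}{17 + 36} = - 502 \sqrt{5} - 2 \cdot 36 \cdot \frac{1}{53} = - 502 \sqrt{5} - \frac{72}{53} = - \frac{72}{53} - 502 \sqrt{5}$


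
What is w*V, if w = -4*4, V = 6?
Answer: -96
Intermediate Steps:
w = -16
w*V = -16*6 = -96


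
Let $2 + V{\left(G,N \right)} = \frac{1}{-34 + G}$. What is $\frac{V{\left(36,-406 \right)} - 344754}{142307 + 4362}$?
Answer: $- \frac{689511}{293338} \approx -2.3506$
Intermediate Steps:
$V{\left(G,N \right)} = -2 + \frac{1}{-34 + G}$
$\frac{V{\left(36,-406 \right)} - 344754}{142307 + 4362} = \frac{\frac{69 - 72}{-34 + 36} - 344754}{142307 + 4362} = \frac{\frac{69 - 72}{2} - 344754}{146669} = \left(\frac{1}{2} \left(-3\right) - 344754\right) \frac{1}{146669} = \left(- \frac{3}{2} - 344754\right) \frac{1}{146669} = \left(- \frac{689511}{2}\right) \frac{1}{146669} = - \frac{689511}{293338}$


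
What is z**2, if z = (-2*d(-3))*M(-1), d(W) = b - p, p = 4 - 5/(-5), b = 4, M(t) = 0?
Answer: 0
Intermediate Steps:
p = 5 (p = 4 - 5*(-1)/5 = 4 - 1*(-1) = 4 + 1 = 5)
d(W) = -1 (d(W) = 4 - 1*5 = 4 - 5 = -1)
z = 0 (z = -2*(-1)*0 = 2*0 = 0)
z**2 = 0**2 = 0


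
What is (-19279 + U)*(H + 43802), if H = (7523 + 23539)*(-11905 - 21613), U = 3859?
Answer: 16053643481880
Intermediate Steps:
H = -1041136116 (H = 31062*(-33518) = -1041136116)
(-19279 + U)*(H + 43802) = (-19279 + 3859)*(-1041136116 + 43802) = -15420*(-1041092314) = 16053643481880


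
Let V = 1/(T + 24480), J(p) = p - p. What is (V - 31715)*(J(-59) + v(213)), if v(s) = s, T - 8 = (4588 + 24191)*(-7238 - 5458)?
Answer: -2468071995820533/365353696 ≈ -6.7553e+6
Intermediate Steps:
J(p) = 0
T = -365378176 (T = 8 + (4588 + 24191)*(-7238 - 5458) = 8 + 28779*(-12696) = 8 - 365378184 = -365378176)
V = -1/365353696 (V = 1/(-365378176 + 24480) = 1/(-365353696) = -1/365353696 ≈ -2.7371e-9)
(V - 31715)*(J(-59) + v(213)) = (-1/365353696 - 31715)*(0 + 213) = -11587192468641/365353696*213 = -2468071995820533/365353696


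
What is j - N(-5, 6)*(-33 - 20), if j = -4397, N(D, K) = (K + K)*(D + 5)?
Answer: -4397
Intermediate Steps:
N(D, K) = 2*K*(5 + D) (N(D, K) = (2*K)*(5 + D) = 2*K*(5 + D))
j - N(-5, 6)*(-33 - 20) = -4397 - 2*6*(5 - 5)*(-33 - 20) = -4397 - 2*6*0*(-53) = -4397 - 0*(-53) = -4397 - 1*0 = -4397 + 0 = -4397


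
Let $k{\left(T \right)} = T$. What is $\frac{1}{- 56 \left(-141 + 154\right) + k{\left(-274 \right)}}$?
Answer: $- \frac{1}{1002} \approx -0.000998$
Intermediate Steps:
$\frac{1}{- 56 \left(-141 + 154\right) + k{\left(-274 \right)}} = \frac{1}{- 56 \left(-141 + 154\right) - 274} = \frac{1}{\left(-56\right) 13 - 274} = \frac{1}{-728 - 274} = \frac{1}{-1002} = - \frac{1}{1002}$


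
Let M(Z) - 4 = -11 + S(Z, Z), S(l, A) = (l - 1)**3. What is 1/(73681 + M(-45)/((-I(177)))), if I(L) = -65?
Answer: 65/4691922 ≈ 1.3854e-5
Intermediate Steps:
S(l, A) = (-1 + l)**3
M(Z) = -7 + (-1 + Z)**3 (M(Z) = 4 + (-11 + (-1 + Z)**3) = -7 + (-1 + Z)**3)
1/(73681 + M(-45)/((-I(177)))) = 1/(73681 + (-7 + (-1 - 45)**3)/((-1*(-65)))) = 1/(73681 + (-7 + (-46)**3)/65) = 1/(73681 + (-7 - 97336)*(1/65)) = 1/(73681 - 97343*1/65) = 1/(73681 - 97343/65) = 1/(4691922/65) = 65/4691922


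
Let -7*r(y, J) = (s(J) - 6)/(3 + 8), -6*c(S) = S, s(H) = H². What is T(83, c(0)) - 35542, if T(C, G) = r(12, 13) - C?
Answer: -2743288/77 ≈ -35627.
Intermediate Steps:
c(S) = -S/6
r(y, J) = 6/77 - J²/77 (r(y, J) = -(J² - 6)/(7*(3 + 8)) = -(-6 + J²)/(7*11) = -(-6/11 + J²/11)/7 = 6/77 - J²/77)
T(C, G) = -163/77 - C (T(C, G) = (6/77 - 1/77*13²) - C = (6/77 - 1/77*169) - C = (6/77 - 169/77) - C = -163/77 - C)
T(83, c(0)) - 35542 = (-163/77 - 1*83) - 35542 = (-163/77 - 83) - 35542 = -6554/77 - 35542 = -2743288/77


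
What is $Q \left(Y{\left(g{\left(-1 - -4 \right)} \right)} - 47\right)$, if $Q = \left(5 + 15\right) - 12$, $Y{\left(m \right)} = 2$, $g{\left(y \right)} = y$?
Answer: $-360$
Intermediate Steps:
$Q = 8$ ($Q = 20 - 12 = 8$)
$Q \left(Y{\left(g{\left(-1 - -4 \right)} \right)} - 47\right) = 8 \left(2 - 47\right) = 8 \left(-45\right) = -360$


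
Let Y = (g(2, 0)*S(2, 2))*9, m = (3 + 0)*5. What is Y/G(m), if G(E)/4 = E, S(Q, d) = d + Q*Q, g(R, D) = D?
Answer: 0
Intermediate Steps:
S(Q, d) = d + Q**2
m = 15 (m = 3*5 = 15)
G(E) = 4*E
Y = 0 (Y = (0*(2 + 2**2))*9 = (0*(2 + 4))*9 = (0*6)*9 = 0*9 = 0)
Y/G(m) = 0/((4*15)) = 0/60 = 0*(1/60) = 0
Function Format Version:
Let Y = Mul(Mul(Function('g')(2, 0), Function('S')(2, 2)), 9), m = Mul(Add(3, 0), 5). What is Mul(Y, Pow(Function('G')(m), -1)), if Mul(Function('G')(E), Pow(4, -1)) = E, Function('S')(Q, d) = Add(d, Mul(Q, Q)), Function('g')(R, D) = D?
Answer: 0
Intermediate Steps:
Function('S')(Q, d) = Add(d, Pow(Q, 2))
m = 15 (m = Mul(3, 5) = 15)
Function('G')(E) = Mul(4, E)
Y = 0 (Y = Mul(Mul(0, Add(2, Pow(2, 2))), 9) = Mul(Mul(0, Add(2, 4)), 9) = Mul(Mul(0, 6), 9) = Mul(0, 9) = 0)
Mul(Y, Pow(Function('G')(m), -1)) = Mul(0, Pow(Mul(4, 15), -1)) = Mul(0, Pow(60, -1)) = Mul(0, Rational(1, 60)) = 0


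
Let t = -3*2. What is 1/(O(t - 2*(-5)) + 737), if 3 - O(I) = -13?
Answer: 1/753 ≈ 0.0013280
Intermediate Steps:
t = -6
O(I) = 16 (O(I) = 3 - 1*(-13) = 3 + 13 = 16)
1/(O(t - 2*(-5)) + 737) = 1/(16 + 737) = 1/753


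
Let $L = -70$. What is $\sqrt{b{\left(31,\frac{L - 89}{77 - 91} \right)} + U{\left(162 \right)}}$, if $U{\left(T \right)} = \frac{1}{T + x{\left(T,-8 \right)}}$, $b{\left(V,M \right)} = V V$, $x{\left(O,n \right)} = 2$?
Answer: $\frac{\sqrt{6461805}}{82} \approx 31.0$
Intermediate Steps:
$b{\left(V,M \right)} = V^{2}$
$U{\left(T \right)} = \frac{1}{2 + T}$ ($U{\left(T \right)} = \frac{1}{T + 2} = \frac{1}{2 + T}$)
$\sqrt{b{\left(31,\frac{L - 89}{77 - 91} \right)} + U{\left(162 \right)}} = \sqrt{31^{2} + \frac{1}{2 + 162}} = \sqrt{961 + \frac{1}{164}} = \sqrt{\frac{157605}{164}} = \frac{\sqrt{6461805}}{82}$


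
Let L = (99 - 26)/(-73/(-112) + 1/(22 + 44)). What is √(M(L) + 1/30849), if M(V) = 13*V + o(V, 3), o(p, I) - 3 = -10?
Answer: √8187579424453056810/76042785 ≈ 37.629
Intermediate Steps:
o(p, I) = -7 (o(p, I) = 3 - 10 = -7)
L = 269808/2465 (L = 73/(-73*(-1/112) + 1/66) = 73/(73/112 + 1/66) = 73/(2465/3696) = 73*(3696/2465) = 269808/2465 ≈ 109.46)
M(V) = -7 + 13*V (M(V) = 13*V - 7 = -7 + 13*V)
√(M(L) + 1/30849) = √((-7 + 13*(269808/2465)) + 1/30849) = √((-7 + 3507504/2465) + 1/30849) = √(3490249/2465 + 1/30849) = √(107670693866/76042785) = √8187579424453056810/76042785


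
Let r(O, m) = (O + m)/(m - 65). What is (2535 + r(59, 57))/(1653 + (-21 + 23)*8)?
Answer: 5041/3338 ≈ 1.5102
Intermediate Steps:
r(O, m) = (O + m)/(-65 + m)
(2535 + r(59, 57))/(1653 + (-21 + 23)*8) = (2535 + (59 + 57)/(-65 + 57))/(1653 + (-21 + 23)*8) = (2535 + 116/(-8))/(1653 + 2*8) = (2535 - 1/8*116)/(1653 + 16) = (2535 - 29/2)/1669 = (5041/2)*(1/1669) = 5041/3338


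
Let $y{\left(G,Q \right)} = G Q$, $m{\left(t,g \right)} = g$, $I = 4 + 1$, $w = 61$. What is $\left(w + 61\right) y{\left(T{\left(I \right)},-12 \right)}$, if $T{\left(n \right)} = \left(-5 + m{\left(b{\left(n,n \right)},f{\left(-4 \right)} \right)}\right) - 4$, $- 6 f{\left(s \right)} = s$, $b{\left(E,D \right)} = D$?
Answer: $12200$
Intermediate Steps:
$I = 5$
$f{\left(s \right)} = - \frac{s}{6}$
$T{\left(n \right)} = - \frac{25}{3}$ ($T{\left(n \right)} = \left(-5 - - \frac{2}{3}\right) - 4 = \left(-5 + \frac{2}{3}\right) - 4 = - \frac{13}{3} - 4 = - \frac{25}{3}$)
$\left(w + 61\right) y{\left(T{\left(I \right)},-12 \right)} = \left(61 + 61\right) \left(\left(- \frac{25}{3}\right) \left(-12\right)\right) = 122 \cdot 100 = 12200$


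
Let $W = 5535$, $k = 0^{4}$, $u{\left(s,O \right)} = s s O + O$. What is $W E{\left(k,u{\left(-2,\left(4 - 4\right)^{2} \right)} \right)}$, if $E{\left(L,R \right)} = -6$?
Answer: $-33210$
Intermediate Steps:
$u{\left(s,O \right)} = O + O s^{2}$ ($u{\left(s,O \right)} = s^{2} O + O = O s^{2} + O = O + O s^{2}$)
$k = 0$
$W E{\left(k,u{\left(-2,\left(4 - 4\right)^{2} \right)} \right)} = 5535 \left(-6\right) = -33210$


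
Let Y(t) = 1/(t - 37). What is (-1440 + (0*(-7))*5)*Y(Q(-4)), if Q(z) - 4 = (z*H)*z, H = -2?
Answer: 288/13 ≈ 22.154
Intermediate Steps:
Q(z) = 4 - 2*z² (Q(z) = 4 + (z*(-2))*z = 4 + (-2*z)*z = 4 - 2*z²)
Y(t) = 1/(-37 + t)
(-1440 + (0*(-7))*5)*Y(Q(-4)) = (-1440 + (0*(-7))*5)/(-37 + (4 - 2*(-4)²)) = (-1440 + 0*5)/(-37 + (4 - 2*16)) = (-1440 + 0)/(-37 + (4 - 32)) = -1440/(-37 - 28) = -1440/(-65) = -1440*(-1/65) = 288/13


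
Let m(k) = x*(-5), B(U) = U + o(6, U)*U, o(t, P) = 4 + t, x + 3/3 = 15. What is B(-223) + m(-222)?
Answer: -2523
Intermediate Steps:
x = 14 (x = -1 + 15 = 14)
B(U) = 11*U (B(U) = U + (4 + 6)*U = U + 10*U = 11*U)
m(k) = -70 (m(k) = 14*(-5) = -70)
B(-223) + m(-222) = 11*(-223) - 70 = -2453 - 70 = -2523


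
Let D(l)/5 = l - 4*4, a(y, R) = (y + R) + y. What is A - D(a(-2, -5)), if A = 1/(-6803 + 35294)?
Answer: 3561376/28491 ≈ 125.00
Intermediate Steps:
a(y, R) = R + 2*y (a(y, R) = (R + y) + y = R + 2*y)
D(l) = -80 + 5*l (D(l) = 5*(l - 4*4) = 5*(l - 16) = 5*(-16 + l) = -80 + 5*l)
A = 1/28491 ≈ 3.5099e-5
A - D(a(-2, -5)) = 1/28491 - (-80 + 5*(-5 + 2*(-2))) = 1/28491 - (-80 + 5*(-5 - 4)) = 1/28491 - (-80 + 5*(-9)) = 1/28491 - (-80 - 45) = 1/28491 - 1*(-125) = 1/28491 + 125 = 3561376/28491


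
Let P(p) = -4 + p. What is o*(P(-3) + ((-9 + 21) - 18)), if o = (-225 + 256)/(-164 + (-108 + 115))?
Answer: 403/157 ≈ 2.5669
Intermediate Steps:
o = -31/157 (o = 31/(-164 + 7) = 31/(-157) = 31*(-1/157) = -31/157 ≈ -0.19745)
o*(P(-3) + ((-9 + 21) - 18)) = -31*((-4 - 3) + ((-9 + 21) - 18))/157 = -31*(-7 + (12 - 18))/157 = -31*(-7 - 6)/157 = -31/157*(-13) = 403/157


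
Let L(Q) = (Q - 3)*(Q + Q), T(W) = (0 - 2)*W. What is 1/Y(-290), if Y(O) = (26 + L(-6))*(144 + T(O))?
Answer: 1/97016 ≈ 1.0308e-5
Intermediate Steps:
T(W) = -2*W
L(Q) = 2*Q*(-3 + Q) (L(Q) = (-3 + Q)*(2*Q) = 2*Q*(-3 + Q))
Y(O) = 19296 - 268*O (Y(O) = (26 + 2*(-6)*(-3 - 6))*(144 - 2*O) = (26 + 2*(-6)*(-9))*(144 - 2*O) = (26 + 108)*(144 - 2*O) = 134*(144 - 2*O) = 19296 - 268*O)
1/Y(-290) = 1/(19296 - 268*(-290)) = 1/(19296 + 77720) = 1/97016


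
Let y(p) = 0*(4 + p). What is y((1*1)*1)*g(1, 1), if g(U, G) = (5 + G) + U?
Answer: 0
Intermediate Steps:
g(U, G) = 5 + G + U
y(p) = 0
y((1*1)*1)*g(1, 1) = 0*(5 + 1 + 1) = 0*7 = 0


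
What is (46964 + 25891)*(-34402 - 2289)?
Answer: -2673122805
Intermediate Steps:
(46964 + 25891)*(-34402 - 2289) = 72855*(-36691) = -2673122805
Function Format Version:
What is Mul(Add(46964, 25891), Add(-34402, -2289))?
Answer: -2673122805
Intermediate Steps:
Mul(Add(46964, 25891), Add(-34402, -2289)) = Mul(72855, -36691) = -2673122805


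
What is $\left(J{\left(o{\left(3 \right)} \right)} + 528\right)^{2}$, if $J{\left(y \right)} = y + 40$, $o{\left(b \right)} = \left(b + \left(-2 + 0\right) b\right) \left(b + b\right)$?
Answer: $302500$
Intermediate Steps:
$o{\left(b \right)} = - 2 b^{2}$ ($o{\left(b \right)} = \left(b - 2 b\right) 2 b = - b 2 b = - 2 b^{2}$)
$J{\left(y \right)} = 40 + y$
$\left(J{\left(o{\left(3 \right)} \right)} + 528\right)^{2} = \left(\left(40 - 2 \cdot 3^{2}\right) + 528\right)^{2} = \left(\left(40 - 18\right) + 528\right)^{2} = \left(22 + 528\right)^{2} = 550^{2} = 302500$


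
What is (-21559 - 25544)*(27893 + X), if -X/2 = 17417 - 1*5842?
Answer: -223409529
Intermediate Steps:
X = -23150 (X = -2*(17417 - 1*5842) = -2*(17417 - 5842) = -2*11575 = -23150)
(-21559 - 25544)*(27893 + X) = (-21559 - 25544)*(27893 - 23150) = -47103*4743 = -223409529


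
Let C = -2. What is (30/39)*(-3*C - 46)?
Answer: -400/13 ≈ -30.769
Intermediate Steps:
(30/39)*(-3*C - 46) = (30/39)*(-3*(-2) - 46) = (30*(1/39))*(6 - 46) = (10/13)*(-40) = -400/13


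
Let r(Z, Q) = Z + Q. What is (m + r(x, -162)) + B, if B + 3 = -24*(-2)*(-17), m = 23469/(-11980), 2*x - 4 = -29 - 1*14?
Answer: -12009459/11980 ≈ -1002.5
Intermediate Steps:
x = -39/2 (x = 2 + (-29 - 1*14)/2 = 2 + (-29 - 14)/2 = 2 + (1/2)*(-43) = 2 - 43/2 = -39/2 ≈ -19.500)
m = -23469/11980 (m = 23469*(-1/11980) = -23469/11980 ≈ -1.9590)
r(Z, Q) = Q + Z
B = -819 (B = -3 - 24*(-2)*(-17) = -3 + 48*(-17) = -3 - 816 = -819)
(m + r(x, -162)) + B = (-23469/11980 + (-162 - 39/2)) - 819 = (-23469/11980 - 363/2) - 819 = -2197839/11980 - 819 = -12009459/11980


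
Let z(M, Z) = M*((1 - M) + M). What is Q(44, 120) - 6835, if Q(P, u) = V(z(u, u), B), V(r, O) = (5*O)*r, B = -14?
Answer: -15235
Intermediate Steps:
z(M, Z) = M (z(M, Z) = M*1 = M)
V(r, O) = 5*O*r
Q(P, u) = -70*u (Q(P, u) = 5*(-14)*u = -70*u)
Q(44, 120) - 6835 = -70*120 - 6835 = -8400 - 6835 = -15235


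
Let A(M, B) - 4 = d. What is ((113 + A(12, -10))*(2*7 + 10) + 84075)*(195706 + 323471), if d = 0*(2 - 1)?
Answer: 45107655291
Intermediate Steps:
d = 0 (d = 0*1 = 0)
A(M, B) = 4 (A(M, B) = 4 + 0 = 4)
((113 + A(12, -10))*(2*7 + 10) + 84075)*(195706 + 323471) = ((113 + 4)*(2*7 + 10) + 84075)*(195706 + 323471) = (117*(14 + 10) + 84075)*519177 = (117*24 + 84075)*519177 = (2808 + 84075)*519177 = 86883*519177 = 45107655291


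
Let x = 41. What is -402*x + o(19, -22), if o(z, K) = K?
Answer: -16504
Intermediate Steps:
-402*x + o(19, -22) = -402*41 - 22 = -16482 - 22 = -16504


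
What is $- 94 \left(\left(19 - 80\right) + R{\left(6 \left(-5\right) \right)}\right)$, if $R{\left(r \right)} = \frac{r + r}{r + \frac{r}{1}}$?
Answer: $5640$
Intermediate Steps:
$R{\left(r \right)} = 1$ ($R{\left(r \right)} = \frac{2 r}{r + r 1} = \frac{2 r}{r + r} = \frac{2 r}{2 r} = 2 r \frac{1}{2 r} = 1$)
$- 94 \left(\left(19 - 80\right) + R{\left(6 \left(-5\right) \right)}\right) = - 94 \left(\left(19 - 80\right) + 1\right) = - 94 \left(-61 + 1\right) = \left(-94\right) \left(-60\right) = 5640$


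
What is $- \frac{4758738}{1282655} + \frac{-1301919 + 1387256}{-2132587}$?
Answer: $- \frac{10257880724941}{2735373378485} \approx -3.7501$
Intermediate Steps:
$- \frac{4758738}{1282655} + \frac{-1301919 + 1387256}{-2132587} = \left(-4758738\right) \frac{1}{1282655} + 85337 \left(- \frac{1}{2132587}\right) = - \frac{4758738}{1282655} - \frac{85337}{2132587} = - \frac{10257880724941}{2735373378485}$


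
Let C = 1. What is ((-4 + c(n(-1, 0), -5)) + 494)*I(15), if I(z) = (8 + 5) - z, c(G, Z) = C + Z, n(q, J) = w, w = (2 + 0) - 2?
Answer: -972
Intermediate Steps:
w = 0 (w = 2 - 2 = 0)
n(q, J) = 0
c(G, Z) = 1 + Z
I(z) = 13 - z
((-4 + c(n(-1, 0), -5)) + 494)*I(15) = ((-4 + (1 - 5)) + 494)*(13 - 1*15) = ((-4 - 4) + 494)*(13 - 15) = (-8 + 494)*(-2) = 486*(-2) = -972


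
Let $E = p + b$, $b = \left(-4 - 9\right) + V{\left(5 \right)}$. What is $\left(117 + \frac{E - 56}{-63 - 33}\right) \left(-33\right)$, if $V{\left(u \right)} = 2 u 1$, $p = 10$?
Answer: $- \frac{124091}{32} \approx -3877.8$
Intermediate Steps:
$V{\left(u \right)} = 2 u$
$b = -3$ ($b = \left(-4 - 9\right) + 2 \cdot 5 = -13 + 10 = -3$)
$E = 7$ ($E = 10 - 3 = 7$)
$\left(117 + \frac{E - 56}{-63 - 33}\right) \left(-33\right) = \left(117 + \frac{7 - 56}{-63 - 33}\right) \left(-33\right) = \left(117 - \frac{49}{-96}\right) \left(-33\right) = \left(117 - - \frac{49}{96}\right) \left(-33\right) = \left(117 + \frac{49}{96}\right) \left(-33\right) = \frac{11281}{96} \left(-33\right) = - \frac{124091}{32}$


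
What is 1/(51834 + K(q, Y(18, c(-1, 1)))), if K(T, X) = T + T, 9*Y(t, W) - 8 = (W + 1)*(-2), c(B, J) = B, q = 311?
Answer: 1/52456 ≈ 1.9064e-5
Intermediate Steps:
Y(t, W) = ⅔ - 2*W/9 (Y(t, W) = 8/9 + ((W + 1)*(-2))/9 = 8/9 + ((1 + W)*(-2))/9 = 8/9 + (-2 - 2*W)/9 = 8/9 + (-2/9 - 2*W/9) = ⅔ - 2*W/9)
K(T, X) = 2*T
1/(51834 + K(q, Y(18, c(-1, 1)))) = 1/(51834 + 2*311) = 1/(51834 + 622) = 1/52456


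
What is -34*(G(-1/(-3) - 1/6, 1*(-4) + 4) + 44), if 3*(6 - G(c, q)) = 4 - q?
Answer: -4964/3 ≈ -1654.7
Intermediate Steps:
G(c, q) = 14/3 + q/3 (G(c, q) = 6 - (4 - q)/3 = 6 + (-4/3 + q/3) = 14/3 + q/3)
-34*(G(-1/(-3) - 1/6, 1*(-4) + 4) + 44) = -34*((14/3 + (1*(-4) + 4)/3) + 44) = -34*((14/3 + (-4 + 4)/3) + 44) = -34*((14/3 + (⅓)*0) + 44) = -34*((14/3 + 0) + 44) = -34*(14/3 + 44) = -34*146/3 = -4964/3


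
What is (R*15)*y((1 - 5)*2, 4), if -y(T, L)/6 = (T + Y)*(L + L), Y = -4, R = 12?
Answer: 103680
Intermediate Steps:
y(T, L) = -12*L*(-4 + T) (y(T, L) = -6*(T - 4)*(L + L) = -6*(-4 + T)*2*L = -12*L*(-4 + T))
(R*15)*y((1 - 5)*2, 4) = (12*15)*(12*4*(4 - (1 - 5)*2)) = 180*(12*4*(4 - (-4)*2)) = 180*(12*4*(4 - 1*(-8))) = 180*(12*4*(4 + 8)) = 180*(12*4*12) = 180*576 = 103680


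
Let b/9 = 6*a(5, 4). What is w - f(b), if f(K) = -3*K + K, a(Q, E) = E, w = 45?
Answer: 477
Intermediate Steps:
b = 216 (b = 9*(6*4) = 9*24 = 216)
f(K) = -2*K
w - f(b) = 45 - (-2)*216 = 45 - 1*(-432) = 45 + 432 = 477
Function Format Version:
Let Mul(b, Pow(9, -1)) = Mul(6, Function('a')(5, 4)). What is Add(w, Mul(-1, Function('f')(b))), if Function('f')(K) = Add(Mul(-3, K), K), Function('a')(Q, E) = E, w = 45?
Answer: 477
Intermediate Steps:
b = 216 (b = Mul(9, Mul(6, 4)) = Mul(9, 24) = 216)
Function('f')(K) = Mul(-2, K)
Add(w, Mul(-1, Function('f')(b))) = Add(45, Mul(-1, Mul(-2, 216))) = Add(45, Mul(-1, -432)) = Add(45, 432) = 477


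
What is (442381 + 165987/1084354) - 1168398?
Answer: -787259272031/1084354 ≈ -7.2602e+5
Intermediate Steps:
(442381 + 165987/1084354) - 1168398 = 479697772861/1084354 - 1168398 = -787259272031/1084354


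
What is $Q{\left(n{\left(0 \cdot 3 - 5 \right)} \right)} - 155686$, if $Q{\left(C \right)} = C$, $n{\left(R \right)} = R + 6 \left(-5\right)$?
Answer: $-155721$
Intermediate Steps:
$n{\left(R \right)} = -30 + R$ ($n{\left(R \right)} = R - 30 = -30 + R$)
$Q{\left(n{\left(0 \cdot 3 - 5 \right)} \right)} - 155686 = \left(-30 + \left(0 \cdot 3 - 5\right)\right) - 155686 = \left(-30 + \left(0 - 5\right)\right) - 155686 = \left(-30 - 5\right) - 155686 = -35 - 155686 = -155721$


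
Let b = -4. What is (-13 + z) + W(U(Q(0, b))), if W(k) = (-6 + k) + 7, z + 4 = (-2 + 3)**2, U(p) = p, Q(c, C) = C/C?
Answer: -14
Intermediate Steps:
Q(c, C) = 1
z = -3 (z = -4 + (-2 + 3)**2 = -4 + 1**2 = -4 + 1 = -3)
W(k) = 1 + k
(-13 + z) + W(U(Q(0, b))) = (-13 - 3) + (1 + 1) = -16 + 2 = -14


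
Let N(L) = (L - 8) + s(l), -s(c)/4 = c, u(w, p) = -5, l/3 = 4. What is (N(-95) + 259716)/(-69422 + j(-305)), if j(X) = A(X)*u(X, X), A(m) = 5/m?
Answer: -15833465/4234737 ≈ -3.7389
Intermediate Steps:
l = 12 (l = 3*4 = 12)
s(c) = -4*c
N(L) = -56 + L (N(L) = (L - 8) - 4*12 = (-8 + L) - 48 = -56 + L)
j(X) = -25/X (j(X) = (5/X)*(-5) = -25/X)
(N(-95) + 259716)/(-69422 + j(-305)) = ((-56 - 95) + 259716)/(-69422 - 25/(-305)) = (-151 + 259716)/(-69422 - 25*(-1/305)) = 259565/(-69422 + 5/61) = 259565/(-4234737/61) = 259565*(-61/4234737) = -15833465/4234737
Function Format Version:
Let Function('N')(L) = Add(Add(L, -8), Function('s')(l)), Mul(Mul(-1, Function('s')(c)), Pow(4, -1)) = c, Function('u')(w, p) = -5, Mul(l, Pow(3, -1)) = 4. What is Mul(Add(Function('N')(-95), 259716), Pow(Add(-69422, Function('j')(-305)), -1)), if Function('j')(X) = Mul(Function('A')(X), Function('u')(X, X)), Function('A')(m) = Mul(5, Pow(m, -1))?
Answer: Rational(-15833465, 4234737) ≈ -3.7389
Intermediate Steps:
l = 12 (l = Mul(3, 4) = 12)
Function('s')(c) = Mul(-4, c)
Function('N')(L) = Add(-56, L) (Function('N')(L) = Add(Add(L, -8), Mul(-4, 12)) = Add(Add(-8, L), -48) = Add(-56, L))
Function('j')(X) = Mul(-25, Pow(X, -1)) (Function('j')(X) = Mul(Mul(5, Pow(X, -1)), -5) = Mul(-25, Pow(X, -1)))
Mul(Add(Function('N')(-95), 259716), Pow(Add(-69422, Function('j')(-305)), -1)) = Mul(Add(Add(-56, -95), 259716), Pow(Add(-69422, Mul(-25, Pow(-305, -1))), -1)) = Mul(Add(-151, 259716), Pow(Add(-69422, Mul(-25, Rational(-1, 305))), -1)) = Mul(259565, Pow(Add(-69422, Rational(5, 61)), -1)) = Mul(259565, Pow(Rational(-4234737, 61), -1)) = Mul(259565, Rational(-61, 4234737)) = Rational(-15833465, 4234737)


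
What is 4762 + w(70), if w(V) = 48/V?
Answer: 166694/35 ≈ 4762.7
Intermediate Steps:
4762 + w(70) = 4762 + 48/70 = 4762 + 48*(1/70) = 4762 + 24/35 = 166694/35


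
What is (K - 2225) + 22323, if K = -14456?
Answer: 5642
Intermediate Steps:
(K - 2225) + 22323 = (-14456 - 2225) + 22323 = -16681 + 22323 = 5642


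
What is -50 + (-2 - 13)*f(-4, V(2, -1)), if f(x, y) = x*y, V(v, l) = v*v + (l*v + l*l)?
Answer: 130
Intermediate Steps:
V(v, l) = l² + v² + l*v (V(v, l) = v² + (l*v + l²) = v² + (l² + l*v) = l² + v² + l*v)
-50 + (-2 - 13)*f(-4, V(2, -1)) = -50 + (-2 - 13)*(-4*((-1)² + 2² - 1*2)) = -50 - (-60)*(1 + 4 - 2) = -50 - (-60)*3 = -50 - 15*(-12) = -50 + 180 = 130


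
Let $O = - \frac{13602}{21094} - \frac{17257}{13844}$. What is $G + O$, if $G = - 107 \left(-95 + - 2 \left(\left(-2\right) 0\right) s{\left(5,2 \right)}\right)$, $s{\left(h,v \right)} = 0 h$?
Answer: $\frac{1483942607597}{146012668} \approx 10163.0$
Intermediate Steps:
$s{\left(h,v \right)} = 0$
$O = - \frac{276162623}{146012668}$ ($O = \left(-13602\right) \frac{1}{21094} - \frac{17257}{13844} = - \frac{6801}{10547} - \frac{17257}{13844} = - \frac{276162623}{146012668} \approx -1.8914$)
$G = 10165$ ($G = - 107 \left(-95 + - 2 \left(\left(-2\right) 0\right) 0\right) = - 107 \left(-95 + \left(-2\right) 0 \cdot 0\right) = - 107 \left(-95 + 0 \cdot 0\right) = - 107 \left(-95 + 0\right) = \left(-107\right) \left(-95\right) = 10165$)
$G + O = 10165 - \frac{276162623}{146012668} = \frac{1483942607597}{146012668}$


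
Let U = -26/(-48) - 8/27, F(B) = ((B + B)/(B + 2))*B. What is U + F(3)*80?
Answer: 62261/216 ≈ 288.25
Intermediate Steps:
F(B) = 2*B²/(2 + B) (F(B) = ((2*B)/(2 + B))*B = (2*B/(2 + B))*B = 2*B²/(2 + B))
U = 53/216 (U = -26*(-1/48) - 8*1/27 = 13/24 - 8/27 = 53/216 ≈ 0.24537)
U + F(3)*80 = 53/216 + (2*3²/(2 + 3))*80 = 53/216 + (2*9/5)*80 = 53/216 + (2*9*(⅕))*80 = 53/216 + (18/5)*80 = 53/216 + 288 = 62261/216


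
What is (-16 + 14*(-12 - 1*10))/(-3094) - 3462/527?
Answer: -310020/47957 ≈ -6.4645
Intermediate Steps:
(-16 + 14*(-12 - 1*10))/(-3094) - 3462/527 = (-16 + 14*(-12 - 10))*(-1/3094) - 3462*1/527 = (-16 + 14*(-22))*(-1/3094) - 3462/527 = (-16 - 308)*(-1/3094) - 3462/527 = -324*(-1/3094) - 3462/527 = 162/1547 - 3462/527 = -310020/47957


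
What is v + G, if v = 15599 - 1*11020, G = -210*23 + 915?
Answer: 664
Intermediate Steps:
G = -3915 (G = -3*1610 + 915 = -4830 + 915 = -3915)
v = 4579 (v = 15599 - 11020 = 4579)
v + G = 4579 - 3915 = 664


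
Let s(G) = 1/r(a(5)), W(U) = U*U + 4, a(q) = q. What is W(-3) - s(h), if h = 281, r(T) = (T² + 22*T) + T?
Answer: 1819/140 ≈ 12.993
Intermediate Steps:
r(T) = T² + 23*T
W(U) = 4 + U² (W(U) = U² + 4 = 4 + U²)
s(G) = 1/140 (s(G) = 1/(5*(23 + 5)) = 1/(5*28) = 1/140)
W(-3) - s(h) = (4 + (-3)²) - 1*1/140 = (4 + 9) - 1/140 = 13 - 1/140 = 1819/140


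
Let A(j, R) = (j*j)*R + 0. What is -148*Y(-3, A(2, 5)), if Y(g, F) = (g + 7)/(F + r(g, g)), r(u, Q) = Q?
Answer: -592/17 ≈ -34.824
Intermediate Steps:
A(j, R) = R*j² (A(j, R) = j²*R + 0 = R*j² + 0 = R*j²)
Y(g, F) = (7 + g)/(F + g) (Y(g, F) = (g + 7)/(F + g) = (7 + g)/(F + g))
-148*Y(-3, A(2, 5)) = -148*(7 - 3)/(5*2² - 3) = -148*4/(5*4 - 3) = -148*4/(20 - 3) = -148*4/17 = -592/17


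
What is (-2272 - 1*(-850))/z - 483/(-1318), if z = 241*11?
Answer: -593763/3494018 ≈ -0.16994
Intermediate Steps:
z = 2651
(-2272 - 1*(-850))/z - 483/(-1318) = (-2272 - 1*(-850))/2651 - 483/(-1318) = (-2272 + 850)*(1/2651) - 483*(-1/1318) = -1422*1/2651 + 483/1318 = -1422/2651 + 483/1318 = -593763/3494018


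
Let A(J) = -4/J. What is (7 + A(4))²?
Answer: 36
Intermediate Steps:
(7 + A(4))² = (7 - 4/4)² = (7 - 4*¼)² = (7 - 1)² = 6² = 36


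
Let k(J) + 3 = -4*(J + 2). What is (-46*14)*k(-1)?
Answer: 4508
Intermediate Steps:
k(J) = -11 - 4*J (k(J) = -3 - 4*(J + 2) = -3 - 4*(2 + J) = -3 + (-8 - 4*J) = -11 - 4*J)
(-46*14)*k(-1) = (-46*14)*(-11 - 4*(-1)) = -644*(-11 + 4) = -644*(-7) = 4508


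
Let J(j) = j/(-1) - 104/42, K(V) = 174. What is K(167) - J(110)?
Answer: 6016/21 ≈ 286.48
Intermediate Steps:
J(j) = -52/21 - j (J(j) = j*(-1) - 104*1/42 = -j - 52/21 = -52/21 - j)
K(167) - J(110) = 174 - (-52/21 - 1*110) = 174 - (-52/21 - 110) = 174 - 1*(-2362/21) = 174 + 2362/21 = 6016/21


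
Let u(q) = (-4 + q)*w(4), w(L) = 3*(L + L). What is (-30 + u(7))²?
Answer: 1764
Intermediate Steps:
w(L) = 6*L (w(L) = 3*(2*L) = 6*L)
u(q) = -96 + 24*q (u(q) = (-4 + q)*(6*4) = (-4 + q)*24 = -96 + 24*q)
(-30 + u(7))² = (-30 + (-96 + 24*7))² = (-30 + (-96 + 168))² = (-30 + 72)² = 42² = 1764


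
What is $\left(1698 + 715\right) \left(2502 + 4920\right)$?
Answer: $17909286$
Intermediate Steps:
$\left(1698 + 715\right) \left(2502 + 4920\right) = 2413 \cdot 7422 = 17909286$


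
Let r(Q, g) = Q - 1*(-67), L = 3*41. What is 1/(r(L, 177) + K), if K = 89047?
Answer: 1/89237 ≈ 1.1206e-5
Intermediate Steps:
L = 123
r(Q, g) = 67 + Q (r(Q, g) = Q + 67 = 67 + Q)
1/(r(L, 177) + K) = 1/((67 + 123) + 89047) = 1/(190 + 89047) = 1/89237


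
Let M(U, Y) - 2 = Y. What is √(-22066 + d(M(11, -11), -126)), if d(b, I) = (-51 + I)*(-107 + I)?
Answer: 5*√767 ≈ 138.47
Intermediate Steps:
M(U, Y) = 2 + Y
d(b, I) = (-107 + I)*(-51 + I)
√(-22066 + d(M(11, -11), -126)) = √(-22066 + (5457 + (-126)² - 158*(-126))) = √(-22066 + (5457 + 15876 + 19908)) = √(-22066 + 41241) = √19175 = 5*√767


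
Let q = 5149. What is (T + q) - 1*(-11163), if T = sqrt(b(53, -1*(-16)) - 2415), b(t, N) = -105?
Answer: 16312 + 6*I*sqrt(70) ≈ 16312.0 + 50.2*I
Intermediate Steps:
T = 6*I*sqrt(70) (T = sqrt(-105 - 2415) = sqrt(-2520) = 6*I*sqrt(70) ≈ 50.2*I)
(T + q) - 1*(-11163) = (6*I*sqrt(70) + 5149) - 1*(-11163) = (5149 + 6*I*sqrt(70)) + 11163 = 16312 + 6*I*sqrt(70)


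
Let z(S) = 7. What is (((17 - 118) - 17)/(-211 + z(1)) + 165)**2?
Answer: 285238321/10404 ≈ 27416.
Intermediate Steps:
(((17 - 118) - 17)/(-211 + z(1)) + 165)**2 = (((17 - 118) - 17)/(-211 + 7) + 165)**2 = ((-101 - 17)/(-204) + 165)**2 = (-118*(-1/204) + 165)**2 = (59/102 + 165)**2 = (16889/102)**2 = 285238321/10404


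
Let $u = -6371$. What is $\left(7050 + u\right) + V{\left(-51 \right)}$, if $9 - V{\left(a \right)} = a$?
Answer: $739$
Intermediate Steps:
$V{\left(a \right)} = 9 - a$
$\left(7050 + u\right) + V{\left(-51 \right)} = \left(7050 - 6371\right) + \left(9 - -51\right) = 679 + \left(9 + 51\right) = 679 + 60 = 739$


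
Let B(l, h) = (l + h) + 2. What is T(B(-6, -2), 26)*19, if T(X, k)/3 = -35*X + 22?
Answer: 13224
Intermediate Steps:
B(l, h) = 2 + h + l (B(l, h) = (h + l) + 2 = 2 + h + l)
T(X, k) = 66 - 105*X (T(X, k) = 3*(-35*X + 22) = 3*(22 - 35*X) = 66 - 105*X)
T(B(-6, -2), 26)*19 = (66 - 105*(2 - 2 - 6))*19 = (66 - 105*(-6))*19 = (66 + 630)*19 = 696*19 = 13224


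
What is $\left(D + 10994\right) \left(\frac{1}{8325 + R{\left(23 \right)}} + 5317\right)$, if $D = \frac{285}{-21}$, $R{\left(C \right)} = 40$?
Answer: $\frac{3418613053278}{58555} \approx 5.8383 \cdot 10^{7}$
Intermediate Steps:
$D = - \frac{95}{7}$ ($D = 285 \left(- \frac{1}{21}\right) = - \frac{95}{7} \approx -13.571$)
$\left(D + 10994\right) \left(\frac{1}{8325 + R{\left(23 \right)}} + 5317\right) = \left(- \frac{95}{7} + 10994\right) \left(\frac{1}{8325 + 40} + 5317\right) = \frac{76863 \left(\frac{1}{8365} + 5317\right)}{7} = \frac{76863}{7} \cdot \frac{44476706}{8365} = \frac{3418613053278}{58555}$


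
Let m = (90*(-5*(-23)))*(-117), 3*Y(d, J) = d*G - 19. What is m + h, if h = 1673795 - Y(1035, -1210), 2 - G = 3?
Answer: 1389589/3 ≈ 4.6320e+5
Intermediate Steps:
G = -1 (G = 2 - 1*3 = 2 - 3 = -1)
Y(d, J) = -19/3 - d/3 (Y(d, J) = (d*(-1) - 19)/3 = (-d - 19)/3 = (-19 - d)/3 = -19/3 - d/3)
m = -1210950 (m = (90*115)*(-117) = 10350*(-117) = -1210950)
h = 5022439/3 (h = 1673795 - (-19/3 - 1/3*1035) = 1673795 - (-19/3 - 345) = 1673795 - 1*(-1054/3) = 1673795 + 1054/3 = 5022439/3 ≈ 1.6741e+6)
m + h = -1210950 + 5022439/3 = 1389589/3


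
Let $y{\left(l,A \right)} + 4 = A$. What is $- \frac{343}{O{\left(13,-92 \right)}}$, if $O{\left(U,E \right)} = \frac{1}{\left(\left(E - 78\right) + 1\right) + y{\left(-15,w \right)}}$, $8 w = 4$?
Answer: $\frac{118335}{2} \approx 59168.0$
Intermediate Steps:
$w = \frac{1}{2}$ ($w = \frac{1}{8} \cdot 4 = \frac{1}{2} \approx 0.5$)
$y{\left(l,A \right)} = -4 + A$
$O{\left(U,E \right)} = \frac{1}{- \frac{161}{2} + E}$ ($O{\left(U,E \right)} = \frac{1}{\left(\left(E - 78\right) + 1\right) + \left(-4 + \frac{1}{2}\right)} = \frac{1}{\left(\left(-78 + E\right) + 1\right) - \frac{7}{2}} = \frac{1}{\left(-77 + E\right) - \frac{7}{2}} = \frac{1}{- \frac{161}{2} + E}$)
$- \frac{343}{O{\left(13,-92 \right)}} = - \frac{343}{2 \frac{1}{-161 + 2 \left(-92\right)}} = - \frac{343}{2 \frac{1}{-161 - 184}} = - \frac{343}{2 \frac{1}{-345}} = - \frac{343}{2 \left(- \frac{1}{345}\right)} = - \frac{343}{- \frac{2}{345}} = \left(-343\right) \left(- \frac{345}{2}\right) = \frac{118335}{2}$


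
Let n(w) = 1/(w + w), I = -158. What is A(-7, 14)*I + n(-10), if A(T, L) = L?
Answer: -44241/20 ≈ -2212.1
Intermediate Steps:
n(w) = 1/(2*w)
A(-7, 14)*I + n(-10) = 14*(-158) + (½)/(-10) = -2212 + (½)*(-⅒) = -2212 - 1/20 = -44241/20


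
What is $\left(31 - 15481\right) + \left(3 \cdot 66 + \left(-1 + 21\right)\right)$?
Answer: $-15232$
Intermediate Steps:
$\left(31 - 15481\right) + \left(3 \cdot 66 + \left(-1 + 21\right)\right) = -15450 + \left(198 + 20\right) = -15450 + 218 = -15232$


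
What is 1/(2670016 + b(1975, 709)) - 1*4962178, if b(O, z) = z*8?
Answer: -13277240128463/2675688 ≈ -4.9622e+6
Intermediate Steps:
b(O, z) = 8*z
1/(2670016 + b(1975, 709)) - 1*4962178 = 1/(2670016 + 8*709) - 1*4962178 = 1/(2670016 + 5672) - 4962178 = 1/2675688 - 4962178 = -13277240128463/2675688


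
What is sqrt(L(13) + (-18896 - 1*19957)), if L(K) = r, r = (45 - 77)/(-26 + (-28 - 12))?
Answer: I*sqrt(42310389)/33 ≈ 197.11*I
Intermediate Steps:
r = 16/33 (r = -32/(-26 - 40) = -32/(-66) = -32*(-1/66) = 16/33 ≈ 0.48485)
L(K) = 16/33
sqrt(L(13) + (-18896 - 1*19957)) = sqrt(16/33 + (-18896 - 1*19957)) = sqrt(16/33 + (-18896 - 19957)) = sqrt(16/33 - 38853) = sqrt(-1282133/33) = I*sqrt(42310389)/33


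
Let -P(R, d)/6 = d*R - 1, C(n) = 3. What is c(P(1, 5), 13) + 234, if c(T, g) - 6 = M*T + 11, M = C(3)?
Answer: 179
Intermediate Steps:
M = 3
P(R, d) = 6 - 6*R*d (P(R, d) = -6*(d*R - 1) = -6*(R*d - 1) = -6*(-1 + R*d) = 6 - 6*R*d)
c(T, g) = 17 + 3*T (c(T, g) = 6 + (3*T + 11) = 6 + (11 + 3*T) = 17 + 3*T)
c(P(1, 5), 13) + 234 = (17 + 3*(6 - 6*1*5)) + 234 = (17 + 3*(6 - 30)) + 234 = (17 + 3*(-24)) + 234 = (17 - 72) + 234 = -55 + 234 = 179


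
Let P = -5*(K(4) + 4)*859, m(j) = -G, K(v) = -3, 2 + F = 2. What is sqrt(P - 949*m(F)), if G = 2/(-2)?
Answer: 2*I*sqrt(1311) ≈ 72.416*I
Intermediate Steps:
F = 0 (F = -2 + 2 = 0)
G = -1 (G = 2*(-1/2) = -1)
m(j) = 1 (m(j) = -1*(-1) = 1)
P = -4295 (P = -5*(-3 + 4)*859 = -5*1*859 = -5*859 = -4295)
sqrt(P - 949*m(F)) = sqrt(-4295 - 949*1) = sqrt(-4295 - 949) = sqrt(-5244) = 2*I*sqrt(1311)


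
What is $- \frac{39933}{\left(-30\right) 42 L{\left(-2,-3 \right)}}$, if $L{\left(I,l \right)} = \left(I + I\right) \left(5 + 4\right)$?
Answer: $- \frac{493}{560} \approx -0.88036$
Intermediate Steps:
$L{\left(I,l \right)} = 18 I$ ($L{\left(I,l \right)} = 2 I 9 = 18 I$)
$- \frac{39933}{\left(-30\right) 42 L{\left(-2,-3 \right)}} = - \frac{39933}{\left(-30\right) 42 \cdot 18 \left(-2\right)} = - \frac{39933}{\left(-1260\right) \left(-36\right)} = - \frac{39933}{45360} = \left(-39933\right) \frac{1}{45360} = - \frac{493}{560}$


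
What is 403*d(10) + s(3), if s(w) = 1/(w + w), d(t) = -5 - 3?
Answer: -19343/6 ≈ -3223.8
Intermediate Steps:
d(t) = -8
s(w) = 1/(2*w)
403*d(10) + s(3) = 403*(-8) + (½)/3 = -3224 + (½)*(⅓) = -3224 + ⅙ = -19343/6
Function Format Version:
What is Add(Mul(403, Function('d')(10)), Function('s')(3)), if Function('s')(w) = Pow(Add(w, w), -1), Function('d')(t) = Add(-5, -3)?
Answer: Rational(-19343, 6) ≈ -3223.8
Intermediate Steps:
Function('d')(t) = -8
Function('s')(w) = Mul(Rational(1, 2), Pow(w, -1)) (Function('s')(w) = Pow(Mul(2, w), -1) = Mul(Rational(1, 2), Pow(w, -1)))
Add(Mul(403, Function('d')(10)), Function('s')(3)) = Add(Mul(403, -8), Mul(Rational(1, 2), Pow(3, -1))) = Add(-3224, Mul(Rational(1, 2), Rational(1, 3))) = Add(-3224, Rational(1, 6)) = Rational(-19343, 6)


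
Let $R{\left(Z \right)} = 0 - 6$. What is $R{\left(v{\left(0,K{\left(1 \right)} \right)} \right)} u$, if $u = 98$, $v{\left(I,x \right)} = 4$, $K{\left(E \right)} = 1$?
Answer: $-588$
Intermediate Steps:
$R{\left(Z \right)} = -6$ ($R{\left(Z \right)} = 0 - 6 = -6$)
$R{\left(v{\left(0,K{\left(1 \right)} \right)} \right)} u = \left(-6\right) 98 = -588$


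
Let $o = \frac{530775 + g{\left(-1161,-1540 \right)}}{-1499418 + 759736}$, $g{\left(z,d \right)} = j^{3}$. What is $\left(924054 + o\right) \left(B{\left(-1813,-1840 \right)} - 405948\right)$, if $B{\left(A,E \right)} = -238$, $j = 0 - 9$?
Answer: $- \frac{138815198917758726}{369841} \approx -3.7534 \cdot 10^{11}$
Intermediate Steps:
$j = -9$ ($j = 0 - 9 = -9$)
$g{\left(z,d \right)} = -729$ ($g{\left(z,d \right)} = \left(-9\right)^{3} = -729$)
$o = - \frac{265023}{369841}$ ($o = \frac{530775 - 729}{-1499418 + 759736} = \frac{530046}{-739682} = 530046 \left(- \frac{1}{739682}\right) = - \frac{265023}{369841} \approx -0.71659$)
$\left(924054 + o\right) \left(B{\left(-1813,-1840 \right)} - 405948\right) = \left(924054 - \frac{265023}{369841}\right) \left(-238 - 405948\right) = \frac{341752790391}{369841} \left(-406186\right) = - \frac{138815198917758726}{369841}$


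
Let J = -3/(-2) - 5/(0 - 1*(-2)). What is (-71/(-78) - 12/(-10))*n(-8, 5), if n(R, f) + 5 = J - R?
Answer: 823/195 ≈ 4.2205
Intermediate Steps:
J = -1 (J = -3*(-½) - 5/(0 + 2) = 3/2 - 5/2 = -1)
n(R, f) = -6 - R (n(R, f) = -5 + (-1 - R) = -6 - R)
(-71/(-78) - 12/(-10))*n(-8, 5) = (-71/(-78) - 12/(-10))*(-6 - 1*(-8)) = (-71*(-1/78) - 12*(-⅒))*(-6 + 8) = (71/78 + 6/5)*2 = (823/390)*2 = 823/195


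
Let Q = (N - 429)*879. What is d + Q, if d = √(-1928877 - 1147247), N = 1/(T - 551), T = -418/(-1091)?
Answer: -75509398594/200241 + 2*I*√769031 ≈ -3.7709e+5 + 1753.9*I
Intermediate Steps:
T = 418/1091 (T = -418*(-1/1091) = 418/1091 ≈ 0.38313)
N = -1091/600723 (N = 1/(418/1091 - 551) = 1/(-600723/1091) = -1091/600723 ≈ -0.0018161)
d = 2*I*√769031 (d = √(-3076124) = 2*I*√769031 ≈ 1753.9*I)
Q = -75509398594/200241 (Q = (-1091/600723 - 429)*879 = -257711258/600723*879 = -75509398594/200241 ≈ -3.7709e+5)
d + Q = 2*I*√769031 - 75509398594/200241 = -75509398594/200241 + 2*I*√769031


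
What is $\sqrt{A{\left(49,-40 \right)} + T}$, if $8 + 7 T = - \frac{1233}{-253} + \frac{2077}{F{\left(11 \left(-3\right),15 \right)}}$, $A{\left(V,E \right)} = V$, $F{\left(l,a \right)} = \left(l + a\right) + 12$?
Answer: $\frac{i \sqrt{101510178}}{10626} \approx 0.94817 i$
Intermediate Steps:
$F{\left(l,a \right)} = 12 + a + l$ ($F{\left(l,a \right)} = \left(a + l\right) + 12 = 12 + a + l$)
$T = - \frac{530227}{10626}$ ($T = - \frac{8}{7} + \frac{- \frac{1233}{-253} + \frac{2077}{12 + 15 + 11 \left(-3\right)}}{7} = - \frac{8}{7} + \frac{\left(-1233\right) \left(- \frac{1}{253}\right) + \frac{2077}{12 + 15 - 33}}{7} = - \frac{8}{7} + \frac{\frac{1233}{253} + \frac{2077}{-6}}{7} = - \frac{8}{7} + \frac{\frac{1233}{253} + 2077 \left(- \frac{1}{6}\right)}{7} = - \frac{8}{7} + \frac{\frac{1233}{253} - \frac{2077}{6}}{7} = - \frac{8}{7} + \frac{1}{7} \left(- \frac{518083}{1518}\right) = - \frac{8}{7} - \frac{518083}{10626} = - \frac{530227}{10626} \approx -49.899$)
$\sqrt{A{\left(49,-40 \right)} + T} = \sqrt{49 - \frac{530227}{10626}} = \sqrt{- \frac{9553}{10626}} = \frac{i \sqrt{101510178}}{10626}$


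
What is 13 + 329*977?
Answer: 321446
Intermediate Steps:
13 + 329*977 = 13 + 321433 = 321446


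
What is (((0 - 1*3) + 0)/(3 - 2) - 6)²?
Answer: 81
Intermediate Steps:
(((0 - 1*3) + 0)/(3 - 2) - 6)² = (((0 - 3) + 0)/1 - 6)² = ((-3 + 0)*1 - 6)² = (-3*1 - 6)² = (-3 - 6)² = (-9)² = 81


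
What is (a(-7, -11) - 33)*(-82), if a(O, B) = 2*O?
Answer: 3854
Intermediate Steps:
(a(-7, -11) - 33)*(-82) = (2*(-7) - 33)*(-82) = (-14 - 33)*(-82) = -47*(-82) = 3854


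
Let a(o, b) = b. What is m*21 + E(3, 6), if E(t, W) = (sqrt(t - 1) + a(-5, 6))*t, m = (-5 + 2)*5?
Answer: -297 + 3*sqrt(2) ≈ -292.76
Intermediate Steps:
m = -15 (m = -3*5 = -15)
E(t, W) = t*(6 + sqrt(-1 + t)) (E(t, W) = (sqrt(t - 1) + 6)*t = (sqrt(-1 + t) + 6)*t = (6 + sqrt(-1 + t))*t = t*(6 + sqrt(-1 + t)))
m*21 + E(3, 6) = -15*21 + 3*(6 + sqrt(-1 + 3)) = -315 + 3*(6 + sqrt(2)) = -315 + (18 + 3*sqrt(2)) = -297 + 3*sqrt(2)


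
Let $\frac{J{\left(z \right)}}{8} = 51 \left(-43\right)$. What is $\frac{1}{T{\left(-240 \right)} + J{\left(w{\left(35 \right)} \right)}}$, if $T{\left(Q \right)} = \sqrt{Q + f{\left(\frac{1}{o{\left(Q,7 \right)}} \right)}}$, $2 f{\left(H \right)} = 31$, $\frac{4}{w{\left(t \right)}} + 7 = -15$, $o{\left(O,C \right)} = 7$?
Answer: $- \frac{35088}{615584321} - \frac{i \sqrt{898}}{615584321} \approx -5.7 \cdot 10^{-5} - 4.868 \cdot 10^{-8} i$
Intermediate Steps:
$w{\left(t \right)} = - \frac{2}{11}$ ($w{\left(t \right)} = \frac{4}{-7 - 15} = \frac{4}{-22} = 4 \left(- \frac{1}{22}\right) = - \frac{2}{11}$)
$f{\left(H \right)} = \frac{31}{2}$ ($f{\left(H \right)} = \frac{1}{2} \cdot 31 = \frac{31}{2}$)
$J{\left(z \right)} = -17544$ ($J{\left(z \right)} = 8 \cdot 51 \left(-43\right) = 8 \left(-2193\right) = -17544$)
$T{\left(Q \right)} = \sqrt{\frac{31}{2} + Q}$ ($T{\left(Q \right)} = \sqrt{Q + \frac{31}{2}} = \sqrt{\frac{31}{2} + Q}$)
$\frac{1}{T{\left(-240 \right)} + J{\left(w{\left(35 \right)} \right)}} = \frac{1}{\frac{\sqrt{62 + 4 \left(-240\right)}}{2} - 17544} = \frac{1}{\frac{\sqrt{62 - 960}}{2} - 17544} = \frac{1}{\frac{\sqrt{-898}}{2} - 17544} = \frac{1}{\frac{i \sqrt{898}}{2} - 17544} = \frac{1}{-17544 + \frac{i \sqrt{898}}{2}}$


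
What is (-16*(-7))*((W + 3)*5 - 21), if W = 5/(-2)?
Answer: -2072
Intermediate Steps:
W = -5/2 (W = 5*(-½) = -5/2 ≈ -2.5000)
(-16*(-7))*((W + 3)*5 - 21) = (-16*(-7))*((-5/2 + 3)*5 - 21) = 112*((½)*5 - 21) = 112*(5/2 - 21) = 112*(-37/2) = -2072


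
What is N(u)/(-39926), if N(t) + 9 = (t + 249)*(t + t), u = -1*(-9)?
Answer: -4635/39926 ≈ -0.11609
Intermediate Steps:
u = 9
N(t) = -9 + 2*t*(249 + t) (N(t) = -9 + (t + 249)*(t + t) = -9 + (249 + t)*(2*t) = -9 + 2*t*(249 + t))
N(u)/(-39926) = (-9 + 2*9² + 498*9)/(-39926) = (-9 + 2*81 + 4482)*(-1/39926) = (-9 + 162 + 4482)*(-1/39926) = 4635*(-1/39926) = -4635/39926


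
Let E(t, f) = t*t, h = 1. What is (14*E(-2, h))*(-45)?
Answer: -2520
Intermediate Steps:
E(t, f) = t²
(14*E(-2, h))*(-45) = (14*(-2)²)*(-45) = (14*4)*(-45) = 56*(-45) = -2520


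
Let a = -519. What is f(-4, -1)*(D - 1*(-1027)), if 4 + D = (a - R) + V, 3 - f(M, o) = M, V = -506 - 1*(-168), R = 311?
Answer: -1015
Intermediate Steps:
V = -338 (V = -506 + 168 = -338)
f(M, o) = 3 - M
D = -1172 (D = -4 + ((-519 - 1*311) - 338) = -4 + ((-519 - 311) - 338) = -4 + (-830 - 338) = -4 - 1168 = -1172)
f(-4, -1)*(D - 1*(-1027)) = (3 - 1*(-4))*(-1172 - 1*(-1027)) = (3 + 4)*(-1172 + 1027) = 7*(-145) = -1015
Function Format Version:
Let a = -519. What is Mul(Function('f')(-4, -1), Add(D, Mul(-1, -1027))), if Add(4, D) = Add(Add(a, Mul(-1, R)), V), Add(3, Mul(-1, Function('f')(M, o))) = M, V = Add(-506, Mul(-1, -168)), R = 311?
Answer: -1015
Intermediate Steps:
V = -338 (V = Add(-506, 168) = -338)
Function('f')(M, o) = Add(3, Mul(-1, M))
D = -1172 (D = Add(-4, Add(Add(-519, Mul(-1, 311)), -338)) = Add(-4, Add(Add(-519, -311), -338)) = Add(-4, Add(-830, -338)) = Add(-4, -1168) = -1172)
Mul(Function('f')(-4, -1), Add(D, Mul(-1, -1027))) = Mul(Add(3, Mul(-1, -4)), Add(-1172, Mul(-1, -1027))) = Mul(Add(3, 4), Add(-1172, 1027)) = Mul(7, -145) = -1015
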